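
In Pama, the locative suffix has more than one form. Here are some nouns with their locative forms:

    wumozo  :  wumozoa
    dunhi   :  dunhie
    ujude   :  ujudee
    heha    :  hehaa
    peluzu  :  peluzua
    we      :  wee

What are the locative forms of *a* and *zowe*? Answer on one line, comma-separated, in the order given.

aa, zowee

The alternation tracks the last vowel of the stem — -e when the last vowel of the stem is a front vowel (*dunhi*, *ujude*, *we*); -a when the last vowel of the stem is a back vowel (*wumozo*, *heha*, *peluzu*).
*a* — last vowel /a/ (a back vowel) → -a → *aa*.
*zowe* — last vowel /e/ (a front vowel) → -e → *zowee*.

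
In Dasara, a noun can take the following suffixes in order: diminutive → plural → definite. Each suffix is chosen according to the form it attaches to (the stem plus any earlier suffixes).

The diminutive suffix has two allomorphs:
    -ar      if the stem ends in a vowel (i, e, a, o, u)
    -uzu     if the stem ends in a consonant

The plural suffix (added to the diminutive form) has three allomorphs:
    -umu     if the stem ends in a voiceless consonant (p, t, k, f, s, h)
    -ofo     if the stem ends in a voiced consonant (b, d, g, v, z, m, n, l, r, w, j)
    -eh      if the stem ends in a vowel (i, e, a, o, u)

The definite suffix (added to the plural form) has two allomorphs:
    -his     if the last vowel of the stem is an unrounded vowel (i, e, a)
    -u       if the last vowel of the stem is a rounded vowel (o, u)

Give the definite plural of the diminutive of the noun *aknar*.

*aknar*: final sound = /r/, a consonant → -uzu → *aknaruzu*.
The diminutive form *aknaruzu* — final sound /u/ (a vowel) → -eh → *aknaruzueh*.
The plural form *aknaruzueh* — last vowel /e/ (an unrounded vowel) → -his → *aknaruzuehhis*.

aknaruzuehhis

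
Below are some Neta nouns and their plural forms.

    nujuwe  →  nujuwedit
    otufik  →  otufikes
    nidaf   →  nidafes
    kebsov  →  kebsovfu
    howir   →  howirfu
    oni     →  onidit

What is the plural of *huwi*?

The suffix is conditioned by the final sound: -es when the stem ends in a voiceless consonant (*otufik*, *nidaf*); -fu when the stem ends in a voiced consonant (*kebsov*, *howir*); -dit when the stem ends in a vowel (*nujuwe*, *oni*).
Since the final sound of *huwi* is /i/ (a vowel), it takes -dit, giving *huwidit*.

huwidit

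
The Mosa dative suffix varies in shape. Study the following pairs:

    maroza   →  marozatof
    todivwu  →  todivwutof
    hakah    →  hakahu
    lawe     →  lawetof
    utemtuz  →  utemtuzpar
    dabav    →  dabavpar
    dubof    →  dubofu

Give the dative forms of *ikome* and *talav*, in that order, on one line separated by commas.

ikometof, talavpar

The alternation tracks the final sound of the stem — -u when the stem ends in a voiceless consonant (*hakah*, *dubof*); -par when the stem ends in a voiced consonant (*utemtuz*, *dabav*); -tof when the stem ends in a vowel (*maroza*, *todivwu*, *lawe*).
*ikome* — final sound /e/ (a vowel) → -tof → *ikometof*.
The final sound of *talav* is /v/, which is a voiced consonant, so the suffix is -par, giving *talavpar*.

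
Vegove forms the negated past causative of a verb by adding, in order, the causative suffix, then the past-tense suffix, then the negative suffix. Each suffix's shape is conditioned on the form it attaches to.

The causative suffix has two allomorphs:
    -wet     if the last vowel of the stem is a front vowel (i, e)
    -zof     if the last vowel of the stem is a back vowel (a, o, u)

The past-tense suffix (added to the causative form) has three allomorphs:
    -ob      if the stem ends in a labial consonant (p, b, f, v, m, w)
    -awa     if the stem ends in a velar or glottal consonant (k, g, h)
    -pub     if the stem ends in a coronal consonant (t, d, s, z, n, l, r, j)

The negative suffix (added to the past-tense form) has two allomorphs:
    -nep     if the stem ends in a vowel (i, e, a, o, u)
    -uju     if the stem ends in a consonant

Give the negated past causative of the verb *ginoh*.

ginohzofobuju

Since the last vowel of *ginoh* is /o/ (a back vowel), it takes -zof, giving *ginohzof*.
The final consonant of the causative form *ginohzof* is /f/, which is labial, so the past-tense suffix is -ob, giving *ginohzofob*.
The final sound of the past-tense form *ginohzofob* is /b/, which is a consonant, so the negative suffix is -uju, giving *ginohzofobuju*.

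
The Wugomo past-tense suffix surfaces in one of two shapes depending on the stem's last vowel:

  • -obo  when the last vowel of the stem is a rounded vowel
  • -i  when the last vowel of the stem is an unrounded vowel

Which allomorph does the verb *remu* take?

-obo

*remu*: last vowel = /u/, a rounded vowel → -obo.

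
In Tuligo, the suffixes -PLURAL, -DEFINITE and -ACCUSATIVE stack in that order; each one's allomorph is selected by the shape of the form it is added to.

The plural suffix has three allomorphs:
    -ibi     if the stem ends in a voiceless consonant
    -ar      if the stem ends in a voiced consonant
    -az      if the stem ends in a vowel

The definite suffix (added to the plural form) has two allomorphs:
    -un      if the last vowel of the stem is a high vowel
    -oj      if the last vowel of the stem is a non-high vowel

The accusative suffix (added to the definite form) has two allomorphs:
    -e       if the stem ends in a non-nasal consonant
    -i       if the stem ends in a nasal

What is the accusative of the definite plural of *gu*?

The final sound of *gu* is /u/, which is a vowel, so the plural suffix is -az, giving *guaz*.
The last vowel of the plural form *guaz* is /a/, which is a non-high vowel, so the definite suffix is -oj, giving *guazoj*.
The definite form *guazoj* — final consonant /j/ (non-nasal) → -e → *guazoje*.

guazoje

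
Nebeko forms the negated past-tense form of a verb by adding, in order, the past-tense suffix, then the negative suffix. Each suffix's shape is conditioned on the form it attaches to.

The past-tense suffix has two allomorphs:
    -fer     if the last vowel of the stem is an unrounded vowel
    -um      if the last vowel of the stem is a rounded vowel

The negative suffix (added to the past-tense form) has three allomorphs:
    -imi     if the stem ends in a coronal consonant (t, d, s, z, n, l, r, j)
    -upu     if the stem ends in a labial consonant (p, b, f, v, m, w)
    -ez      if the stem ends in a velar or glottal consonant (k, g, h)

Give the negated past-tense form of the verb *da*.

*da*: last vowel = /a/, an unrounded vowel → -fer → *dafer*.
The final consonant of the past-tense form *dafer* is /r/, which is coronal, so the negative suffix is -imi, giving *daferimi*.

daferimi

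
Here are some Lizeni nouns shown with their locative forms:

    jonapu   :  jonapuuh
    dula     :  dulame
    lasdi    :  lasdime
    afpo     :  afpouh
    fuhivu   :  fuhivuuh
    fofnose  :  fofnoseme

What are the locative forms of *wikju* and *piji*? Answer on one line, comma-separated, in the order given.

The suffix is conditioned by the last vowel: -uh when the last vowel of the stem is a rounded vowel (*jonapu*, *afpo*, *fuhivu*); -me when the last vowel of the stem is an unrounded vowel (*dula*, *lasdi*, *fofnose*).
*wikju* — last vowel /u/ (a rounded vowel) → -uh → *wikjuuh*.
Since the last vowel of *piji* is /i/ (an unrounded vowel), it takes -me, giving *pijime*.

wikjuuh, pijime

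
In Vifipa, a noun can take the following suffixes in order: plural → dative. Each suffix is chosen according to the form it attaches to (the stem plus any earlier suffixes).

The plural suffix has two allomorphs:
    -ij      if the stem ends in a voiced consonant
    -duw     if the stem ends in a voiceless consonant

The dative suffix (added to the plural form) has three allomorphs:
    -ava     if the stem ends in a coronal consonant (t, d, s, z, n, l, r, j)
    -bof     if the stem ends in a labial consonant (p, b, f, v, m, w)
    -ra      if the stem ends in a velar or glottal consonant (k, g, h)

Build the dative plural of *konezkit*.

konezkitduwbof

*konezkit* — final consonant /t/ (voiceless) → -duw → *konezkitduw*.
The plural form *konezkitduw* — final consonant /w/ (labial) → -bof → *konezkitduwbof*.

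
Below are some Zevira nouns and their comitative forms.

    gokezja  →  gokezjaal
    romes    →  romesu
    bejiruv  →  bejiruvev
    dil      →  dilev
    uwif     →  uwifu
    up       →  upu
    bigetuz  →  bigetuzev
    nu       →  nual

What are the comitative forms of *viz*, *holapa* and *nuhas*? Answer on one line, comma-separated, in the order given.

vizev, holapaal, nuhasu

The alternation tracks the final sound of the stem — -u when the stem ends in a voiceless consonant (*romes*, *uwif*, *up*); -ev when the stem ends in a voiced consonant (*bejiruv*, *dil*, *bigetuz*); -al when the stem ends in a vowel (*gokezja*, *nu*).
*viz* — final sound /z/ (a voiced consonant) → -ev → *vizev*.
*holapa*: final sound = /a/, a vowel → -al → *holapaal*.
*nuhas* — final sound /s/ (a voiceless consonant) → -u → *nuhasu*.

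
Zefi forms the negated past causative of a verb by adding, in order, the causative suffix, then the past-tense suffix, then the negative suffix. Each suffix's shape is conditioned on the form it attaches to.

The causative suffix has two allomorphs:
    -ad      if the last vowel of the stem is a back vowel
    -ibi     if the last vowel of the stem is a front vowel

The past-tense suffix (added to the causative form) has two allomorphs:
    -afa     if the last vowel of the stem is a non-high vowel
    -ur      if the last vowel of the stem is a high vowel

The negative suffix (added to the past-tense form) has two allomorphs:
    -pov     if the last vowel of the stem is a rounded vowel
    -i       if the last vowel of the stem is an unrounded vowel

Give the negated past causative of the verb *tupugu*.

tupuguadafai

*tupugu*: last vowel = /u/, a back vowel → -ad → *tupuguad*.
Since the last vowel of the causative form *tupuguad* is /a/ (a non-high vowel), it takes -afa, giving *tupuguadafa*.
Since the last vowel of the past-tense form *tupuguadafa* is /a/ (an unrounded vowel), it takes -i, giving *tupuguadafai*.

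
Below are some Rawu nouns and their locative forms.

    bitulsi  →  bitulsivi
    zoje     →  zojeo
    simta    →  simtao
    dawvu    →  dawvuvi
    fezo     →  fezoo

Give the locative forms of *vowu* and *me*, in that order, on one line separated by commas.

Looking at the last vowel of each stem: -vi when the last vowel of the stem is a high vowel (*bitulsi*, *dawvu*); -o when the last vowel of the stem is a non-high vowel (*zoje*, *simta*, *fezo*).
*vowu*: last vowel = /u/, a high vowel → -vi → *vowuvi*.
The last vowel of *me* is /e/, which is a non-high vowel, so the suffix is -o, giving *meo*.

vowuvi, meo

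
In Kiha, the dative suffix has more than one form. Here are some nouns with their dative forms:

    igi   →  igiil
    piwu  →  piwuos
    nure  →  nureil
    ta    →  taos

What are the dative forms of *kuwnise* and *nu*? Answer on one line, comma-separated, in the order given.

kuwniseil, nuos

Looking at the last vowel of each stem: -il when the last vowel of the stem is a front vowel (*igi*, *nure*); -os when the last vowel of the stem is a back vowel (*piwu*, *ta*).
The last vowel of *kuwnise* is /e/, which is a front vowel, so the suffix is -il, giving *kuwniseil*.
*nu* — last vowel /u/ (a back vowel) → -os → *nuos*.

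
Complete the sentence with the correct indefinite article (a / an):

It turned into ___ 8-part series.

The indefinite article is chosen by the initial *sound* of the following word, not its spelling.
The number *8* is spoken "eight", beginning with /eɪt/ — a vowel sound.
So the article is *an*: It turned into an 8-part series.

an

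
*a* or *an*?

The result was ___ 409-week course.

The indefinite article is chosen by the initial *sound* of the following word, not its spelling.
The number *409* is spoken "four hundred …", beginning with /fɔr/ — a consonant sound.
So the article is *a*: The result was a 409-week course.

a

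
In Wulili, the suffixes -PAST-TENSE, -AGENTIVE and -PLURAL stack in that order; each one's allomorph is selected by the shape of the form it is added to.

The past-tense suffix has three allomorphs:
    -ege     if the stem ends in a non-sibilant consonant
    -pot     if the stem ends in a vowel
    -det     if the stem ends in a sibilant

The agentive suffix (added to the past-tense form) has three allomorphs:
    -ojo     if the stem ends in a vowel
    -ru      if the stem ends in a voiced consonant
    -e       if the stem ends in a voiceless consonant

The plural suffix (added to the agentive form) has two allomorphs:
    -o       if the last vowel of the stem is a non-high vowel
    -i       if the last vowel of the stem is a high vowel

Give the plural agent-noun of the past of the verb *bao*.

The final sound of *bao* is /o/, which is a vowel, so the past-tense suffix is -pot, giving *baopot*.
The final sound of the past-tense form *baopot* is /t/, which is a voiceless consonant, so the agentive suffix is -e, giving *baopote*.
The agentive form *baopote*: last vowel = /e/, a non-high vowel → -o → *baopoteo*.

baopoteo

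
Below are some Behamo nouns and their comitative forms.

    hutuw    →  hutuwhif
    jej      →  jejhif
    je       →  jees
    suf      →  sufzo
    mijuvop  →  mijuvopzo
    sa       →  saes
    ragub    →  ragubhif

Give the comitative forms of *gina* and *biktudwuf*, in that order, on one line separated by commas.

ginaes, biktudwufzo

The suffix is conditioned by the final sound: -zo when the stem ends in a voiceless consonant (*suf*, *mijuvop*); -hif when the stem ends in a voiced consonant (*hutuw*, *jej*, *ragub*); -es when the stem ends in a vowel (*je*, *sa*).
The final sound of *gina* is /a/, which is a vowel, so the suffix is -es, giving *ginaes*.
The final sound of *biktudwuf* is /f/, which is a voiceless consonant, so the suffix is -zo, giving *biktudwufzo*.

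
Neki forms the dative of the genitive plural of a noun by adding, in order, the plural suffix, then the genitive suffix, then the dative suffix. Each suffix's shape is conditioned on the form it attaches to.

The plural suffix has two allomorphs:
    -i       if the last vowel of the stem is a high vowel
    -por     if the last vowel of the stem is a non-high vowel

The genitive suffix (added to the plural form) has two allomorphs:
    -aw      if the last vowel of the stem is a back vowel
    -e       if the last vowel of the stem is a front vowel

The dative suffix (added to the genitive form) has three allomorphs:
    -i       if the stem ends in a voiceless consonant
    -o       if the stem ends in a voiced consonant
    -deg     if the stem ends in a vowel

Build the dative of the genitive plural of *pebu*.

pebuiedeg

*pebu* — last vowel /u/ (a high vowel) → -i → *pebui*.
The last vowel of the plural form *pebui* is /i/, which is a front vowel, so the genitive suffix is -e, giving *pebuie*.
The genitive form *pebuie* — final sound /e/ (a vowel) → -deg → *pebuiedeg*.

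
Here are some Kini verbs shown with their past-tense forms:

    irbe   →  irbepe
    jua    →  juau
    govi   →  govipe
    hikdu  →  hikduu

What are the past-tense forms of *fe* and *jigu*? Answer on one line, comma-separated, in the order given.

fepe, jiguu

The suffix is conditioned by the last vowel: -pe when the last vowel of the stem is a front vowel (*irbe*, *govi*); -u when the last vowel of the stem is a back vowel (*jua*, *hikdu*).
Since the last vowel of *fe* is /e/ (a front vowel), it takes -pe, giving *fepe*.
The last vowel of *jigu* is /u/, which is a back vowel, so the suffix is -u, giving *jiguu*.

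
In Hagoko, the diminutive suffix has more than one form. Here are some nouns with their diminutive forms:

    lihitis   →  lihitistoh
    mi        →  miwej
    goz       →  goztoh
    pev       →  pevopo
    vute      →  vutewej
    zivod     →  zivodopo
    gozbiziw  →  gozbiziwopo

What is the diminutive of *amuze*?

amuzewej

The suffix is conditioned by the final sound: -toh when the stem ends in a sibilant (*lihitis*, *goz*); -opo when the stem ends in a non-sibilant consonant (*pev*, *zivod*, *gozbiziw*); -wej when the stem ends in a vowel (*mi*, *vute*).
Since the final sound of *amuze* is /e/ (a vowel), it takes -wej, giving *amuzewej*.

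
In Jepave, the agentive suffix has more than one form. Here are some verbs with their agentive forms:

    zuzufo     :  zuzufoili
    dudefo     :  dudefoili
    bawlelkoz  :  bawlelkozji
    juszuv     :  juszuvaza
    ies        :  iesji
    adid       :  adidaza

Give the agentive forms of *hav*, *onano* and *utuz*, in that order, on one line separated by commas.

Looking at the final sound of each stem: -ji when the stem ends in a sibilant (*bawlelkoz*, *ies*); -aza when the stem ends in a non-sibilant consonant (*juszuv*, *adid*); -ili when the stem ends in a vowel (*zuzufo*, *dudefo*).
*hav* — final sound /v/ (a non-sibilant consonant) → -aza → *havaza*.
*onano*: final sound = /o/, a vowel → -ili → *onanoili*.
Since the final sound of *utuz* is /z/ (a sibilant), it takes -ji, giving *utuzji*.

havaza, onanoili, utuzji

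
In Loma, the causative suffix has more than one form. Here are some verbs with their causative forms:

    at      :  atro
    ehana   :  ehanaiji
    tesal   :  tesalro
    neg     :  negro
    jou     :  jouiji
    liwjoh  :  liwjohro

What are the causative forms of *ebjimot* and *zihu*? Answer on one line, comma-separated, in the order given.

Looking at the final sound of each stem: -ro when the stem ends in a consonant (*at*, *tesal*, *neg*, *liwjoh*); -iji when the stem ends in a vowel (*ehana*, *jou*).
The final sound of *ebjimot* is /t/, which is a consonant, so the suffix is -ro, giving *ebjimotro*.
*zihu*: final sound = /u/, a vowel → -iji → *zihuiji*.

ebjimotro, zihuiji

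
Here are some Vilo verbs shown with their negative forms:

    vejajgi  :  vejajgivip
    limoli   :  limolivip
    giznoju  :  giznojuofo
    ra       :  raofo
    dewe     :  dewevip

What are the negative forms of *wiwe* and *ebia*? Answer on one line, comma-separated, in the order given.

The suffix is conditioned by the last vowel: -vip when the last vowel of the stem is a front vowel (*vejajgi*, *limoli*, *dewe*); -ofo when the last vowel of the stem is a back vowel (*giznoju*, *ra*).
Since the last vowel of *wiwe* is /e/ (a front vowel), it takes -vip, giving *wiwevip*.
Since the last vowel of *ebia* is /a/ (a back vowel), it takes -ofo, giving *ebiaofo*.

wiwevip, ebiaofo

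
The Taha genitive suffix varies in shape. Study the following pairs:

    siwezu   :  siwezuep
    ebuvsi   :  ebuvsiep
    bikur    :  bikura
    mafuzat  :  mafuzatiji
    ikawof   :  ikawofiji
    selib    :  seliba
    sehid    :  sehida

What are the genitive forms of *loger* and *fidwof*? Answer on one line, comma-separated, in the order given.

The alternation tracks the final sound of the stem — -iji when the stem ends in a voiceless consonant (*mafuzat*, *ikawof*); -a when the stem ends in a voiced consonant (*bikur*, *selib*, *sehid*); -ep when the stem ends in a vowel (*siwezu*, *ebuvsi*).
Since the final sound of *loger* is /r/ (a voiced consonant), it takes -a, giving *logera*.
*fidwof* — final sound /f/ (a voiceless consonant) → -iji → *fidwofiji*.

logera, fidwofiji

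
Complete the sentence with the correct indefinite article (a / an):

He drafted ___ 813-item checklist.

The indefinite article is chosen by the initial *sound* of the following word, not its spelling.
The number *813* is spoken "eight hundred …", beginning with /eɪt/ — a vowel sound.
So the article is *an*: He drafted an 813-item checklist.

an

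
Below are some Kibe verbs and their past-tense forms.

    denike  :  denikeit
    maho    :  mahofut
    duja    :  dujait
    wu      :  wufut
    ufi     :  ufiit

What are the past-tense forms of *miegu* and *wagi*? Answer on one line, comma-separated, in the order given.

miegufut, wagiit

The alternation tracks the last vowel of the stem — -fut when the last vowel of the stem is a rounded vowel (*maho*, *wu*); -it when the last vowel of the stem is an unrounded vowel (*denike*, *duja*, *ufi*).
*miegu*: last vowel = /u/, a rounded vowel → -fut → *miegufut*.
*wagi* — last vowel /i/ (an unrounded vowel) → -it → *wagiit*.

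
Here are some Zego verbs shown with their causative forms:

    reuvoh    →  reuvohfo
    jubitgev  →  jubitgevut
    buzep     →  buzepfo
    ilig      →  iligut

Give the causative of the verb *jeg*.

The alternation tracks the final consonant of the stem — -fo when the stem ends in a voiceless consonant (*reuvoh*, *buzep*); -ut when the stem ends in a voiced consonant (*jubitgev*, *ilig*).
The final consonant of *jeg* is /g/, which is voiced, so the suffix is -ut, giving *jegut*.

jegut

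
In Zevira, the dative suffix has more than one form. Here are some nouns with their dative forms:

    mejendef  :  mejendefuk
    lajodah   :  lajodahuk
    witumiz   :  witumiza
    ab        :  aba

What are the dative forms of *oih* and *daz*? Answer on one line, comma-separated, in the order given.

The alternation tracks the final consonant of the stem — -uk when the stem ends in a voiceless consonant (*mejendef*, *lajodah*); -a when the stem ends in a voiced consonant (*witumiz*, *ab*).
Since the final consonant of *oih* is /h/ (voiceless), it takes -uk, giving *oihuk*.
Since the final consonant of *daz* is /z/ (voiced), it takes -a, giving *daza*.

oihuk, daza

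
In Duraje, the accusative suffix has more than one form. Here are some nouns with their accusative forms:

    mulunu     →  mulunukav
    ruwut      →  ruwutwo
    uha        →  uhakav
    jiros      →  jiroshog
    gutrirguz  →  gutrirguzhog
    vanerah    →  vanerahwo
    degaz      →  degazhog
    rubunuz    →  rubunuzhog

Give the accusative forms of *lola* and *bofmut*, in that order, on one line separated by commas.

lolakav, bofmutwo

The suffix is conditioned by the final sound: -hog when the stem ends in a sibilant (*jiros*, *gutrirguz*, *degaz*, *rubunuz*); -wo when the stem ends in a non-sibilant consonant (*ruwut*, *vanerah*); -kav when the stem ends in a vowel (*mulunu*, *uha*).
Since the final sound of *lola* is /a/ (a vowel), it takes -kav, giving *lolakav*.
*bofmut* — final sound /t/ (a non-sibilant consonant) → -wo → *bofmutwo*.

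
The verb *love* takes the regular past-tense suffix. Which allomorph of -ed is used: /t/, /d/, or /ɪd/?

The stem *love* ends in a voiced sound other than /d/.
The -ed suffix is realized as /ɪd/ after /t, d/; as /t/ after other voiceless consonants; and as /d/ after other voiced sounds.
So -ed on *love* is pronounced /d/.

/d/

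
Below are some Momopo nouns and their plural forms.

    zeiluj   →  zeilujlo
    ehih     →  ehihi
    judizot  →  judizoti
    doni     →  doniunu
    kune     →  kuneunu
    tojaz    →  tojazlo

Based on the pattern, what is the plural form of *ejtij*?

The alternation tracks the final sound of the stem — -i when the stem ends in a voiceless consonant (*ehih*, *judizot*); -lo when the stem ends in a voiced consonant (*zeiluj*, *tojaz*); -unu when the stem ends in a vowel (*doni*, *kune*).
The final sound of *ejtij* is /j/, which is a voiced consonant, so the suffix is -lo, giving *ejtijlo*.

ejtijlo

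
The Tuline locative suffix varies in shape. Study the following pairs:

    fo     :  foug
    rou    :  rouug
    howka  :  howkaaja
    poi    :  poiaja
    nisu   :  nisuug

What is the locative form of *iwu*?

iwuug

The alternation tracks the last vowel of the stem — -ug when the last vowel of the stem is a rounded vowel (*fo*, *rou*, *nisu*); -aja when the last vowel of the stem is an unrounded vowel (*howka*, *poi*).
The last vowel of *iwu* is /u/, which is a rounded vowel, so the suffix is -ug, giving *iwuug*.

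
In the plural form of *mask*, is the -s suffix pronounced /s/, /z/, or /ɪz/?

/s/

The stem *mask* ends in a voiceless non-sibilant consonant.
The plural suffix surfaces as /ɪz/ after sibilants, /s/ after other voiceless consonants, and /z/ after other voiced sounds.
So the plural -s on *mask* is pronounced /s/.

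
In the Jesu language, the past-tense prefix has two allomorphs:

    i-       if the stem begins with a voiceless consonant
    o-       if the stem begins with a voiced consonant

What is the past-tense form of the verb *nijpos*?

onijpos

*nijpos* — first consonant /n/ (voiced) → o- → *onijpos*.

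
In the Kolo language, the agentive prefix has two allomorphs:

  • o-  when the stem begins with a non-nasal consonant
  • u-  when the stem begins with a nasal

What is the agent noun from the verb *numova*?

unumova

Since the first consonant of *numova* is /n/ (a nasal), it takes u-, giving *unumova*.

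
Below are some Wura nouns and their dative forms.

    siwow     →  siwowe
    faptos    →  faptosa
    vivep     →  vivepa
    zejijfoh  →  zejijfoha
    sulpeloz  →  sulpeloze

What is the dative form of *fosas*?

Looking at the final consonant of each stem: -a when the stem ends in a voiceless consonant (*faptos*, *vivep*, *zejijfoh*); -e when the stem ends in a voiced consonant (*siwow*, *sulpeloz*).
*fosas*: final consonant = /s/, voiceless → -a → *fosasa*.

fosasa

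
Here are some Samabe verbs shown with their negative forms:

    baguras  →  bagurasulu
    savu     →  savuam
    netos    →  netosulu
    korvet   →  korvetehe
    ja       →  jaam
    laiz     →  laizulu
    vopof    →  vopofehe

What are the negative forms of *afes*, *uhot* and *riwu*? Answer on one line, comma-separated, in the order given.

The pattern is sibilance of the final sound: -ulu when the stem ends in a sibilant (*baguras*, *netos*, *laiz*); -ehe when the stem ends in a non-sibilant consonant (*korvet*, *vopof*); -am when the stem ends in a vowel (*savu*, *ja*).
The final sound of *afes* is /s/, which is a sibilant, so the suffix is -ulu, giving *afesulu*.
The final sound of *uhot* is /t/, which is a non-sibilant consonant, so the suffix is -ehe, giving *uhotehe*.
*riwu*: final sound = /u/, a vowel → -am → *riwuam*.

afesulu, uhotehe, riwuam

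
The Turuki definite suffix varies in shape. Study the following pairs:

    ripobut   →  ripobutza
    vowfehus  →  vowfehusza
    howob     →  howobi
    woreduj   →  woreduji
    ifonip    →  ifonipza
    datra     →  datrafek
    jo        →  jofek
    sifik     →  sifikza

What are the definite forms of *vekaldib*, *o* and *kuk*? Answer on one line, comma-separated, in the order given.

vekaldibi, ofek, kukza

Looking at the final sound of each stem: -za when the stem ends in a voiceless consonant (*ripobut*, *vowfehus*, *ifonip*, *sifik*); -i when the stem ends in a voiced consonant (*howob*, *woreduj*); -fek when the stem ends in a vowel (*datra*, *jo*).
Since the final sound of *vekaldib* is /b/ (a voiced consonant), it takes -i, giving *vekaldibi*.
The final sound of *o* is /o/, which is a vowel, so the suffix is -fek, giving *ofek*.
*kuk* — final sound /k/ (a voiceless consonant) → -za → *kukza*.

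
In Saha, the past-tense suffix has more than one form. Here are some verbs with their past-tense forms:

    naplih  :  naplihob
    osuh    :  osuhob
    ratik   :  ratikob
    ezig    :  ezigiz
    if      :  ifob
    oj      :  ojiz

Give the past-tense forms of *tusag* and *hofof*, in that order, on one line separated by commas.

tusagiz, hofofob

The alternation tracks the final consonant of the stem — -ob when the stem ends in a voiceless consonant (*naplih*, *osuh*, *ratik*, *if*); -iz when the stem ends in a voiced consonant (*ezig*, *oj*).
*tusag* — final consonant /g/ (voiced) → -iz → *tusagiz*.
*hofof*: final consonant = /f/, voiceless → -ob → *hofofob*.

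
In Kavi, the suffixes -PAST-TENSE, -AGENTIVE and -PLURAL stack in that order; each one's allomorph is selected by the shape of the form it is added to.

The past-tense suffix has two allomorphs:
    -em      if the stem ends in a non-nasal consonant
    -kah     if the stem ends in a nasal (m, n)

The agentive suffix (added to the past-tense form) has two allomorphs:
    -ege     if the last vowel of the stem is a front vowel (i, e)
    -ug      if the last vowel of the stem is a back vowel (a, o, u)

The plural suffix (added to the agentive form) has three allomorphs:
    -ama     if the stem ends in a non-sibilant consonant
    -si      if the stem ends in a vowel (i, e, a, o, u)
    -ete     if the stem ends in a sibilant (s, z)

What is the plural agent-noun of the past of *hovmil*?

*hovmil* — final consonant /l/ (non-nasal) → -em → *hovmilem*.
The last vowel of the past-tense form *hovmilem* is /e/, which is a front vowel, so the agentive suffix is -ege, giving *hovmilemege*.
The agentive form *hovmilemege*: final sound = /e/, a vowel → -si → *hovmilemegesi*.

hovmilemegesi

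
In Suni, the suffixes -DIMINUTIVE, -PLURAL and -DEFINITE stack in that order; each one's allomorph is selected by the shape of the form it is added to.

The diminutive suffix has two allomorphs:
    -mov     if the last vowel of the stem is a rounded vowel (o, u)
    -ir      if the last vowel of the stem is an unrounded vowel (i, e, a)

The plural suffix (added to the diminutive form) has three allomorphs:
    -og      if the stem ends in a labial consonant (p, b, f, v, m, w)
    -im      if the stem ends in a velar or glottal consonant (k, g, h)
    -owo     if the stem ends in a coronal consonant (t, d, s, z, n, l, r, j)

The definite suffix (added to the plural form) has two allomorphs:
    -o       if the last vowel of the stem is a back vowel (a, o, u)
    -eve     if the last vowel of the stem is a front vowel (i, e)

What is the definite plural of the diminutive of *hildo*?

hildomovogo

Since the last vowel of *hildo* is /o/ (a rounded vowel), it takes -mov, giving *hildomov*.
The diminutive form *hildomov*: final consonant = /v/, labial → -og → *hildomovog*.
The last vowel of the plural form *hildomovog* is /o/, which is a back vowel, so the definite suffix is -o, giving *hildomovogo*.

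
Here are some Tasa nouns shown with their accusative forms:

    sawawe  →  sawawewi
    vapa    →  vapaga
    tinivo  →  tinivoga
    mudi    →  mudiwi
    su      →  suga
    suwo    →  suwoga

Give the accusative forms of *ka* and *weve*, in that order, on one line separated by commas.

kaga, wevewi

The pattern is front/back vowel harmony: -wi when the last vowel of the stem is a front vowel (*sawawe*, *mudi*); -ga when the last vowel of the stem is a back vowel (*vapa*, *tinivo*, *su*, *suwo*).
*ka*: last vowel = /a/, a back vowel → -ga → *kaga*.
*weve* — last vowel /e/ (a front vowel) → -wi → *wevewi*.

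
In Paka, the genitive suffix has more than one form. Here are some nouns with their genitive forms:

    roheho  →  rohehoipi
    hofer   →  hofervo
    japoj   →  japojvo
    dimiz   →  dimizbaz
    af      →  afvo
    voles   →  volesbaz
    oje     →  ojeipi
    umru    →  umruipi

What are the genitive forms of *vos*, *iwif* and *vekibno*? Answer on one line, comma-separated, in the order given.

vosbaz, iwifvo, vekibnoipi

The suffix is conditioned by the final sound: -baz when the stem ends in a sibilant (*dimiz*, *voles*); -vo when the stem ends in a non-sibilant consonant (*hofer*, *japoj*, *af*); -ipi when the stem ends in a vowel (*roheho*, *oje*, *umru*).
*vos*: final sound = /s/, a sibilant → -baz → *vosbaz*.
*iwif*: final sound = /f/, a non-sibilant consonant → -vo → *iwifvo*.
*vekibno*: final sound = /o/, a vowel → -ipi → *vekibnoipi*.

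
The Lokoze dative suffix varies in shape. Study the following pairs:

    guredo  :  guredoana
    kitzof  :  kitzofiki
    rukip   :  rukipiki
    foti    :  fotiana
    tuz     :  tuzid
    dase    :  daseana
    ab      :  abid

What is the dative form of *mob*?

mobid

The suffix is conditioned by the final sound: -iki when the stem ends in a voiceless consonant (*kitzof*, *rukip*); -id when the stem ends in a voiced consonant (*tuz*, *ab*); -ana when the stem ends in a vowel (*guredo*, *foti*, *dase*).
Since the final sound of *mob* is /b/ (a voiced consonant), it takes -id, giving *mobid*.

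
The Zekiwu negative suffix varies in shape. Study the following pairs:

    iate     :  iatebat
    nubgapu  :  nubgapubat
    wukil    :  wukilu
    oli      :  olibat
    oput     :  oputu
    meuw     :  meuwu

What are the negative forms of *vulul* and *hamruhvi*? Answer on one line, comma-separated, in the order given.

vululu, hamruhvibat

The suffix is conditioned by the final sound: -u when the stem ends in a consonant (*wukil*, *oput*, *meuw*); -bat when the stem ends in a vowel (*iate*, *nubgapu*, *oli*).
*vulul*: final sound = /l/, a consonant → -u → *vululu*.
The final sound of *hamruhvi* is /i/, which is a vowel, so the suffix is -bat, giving *hamruhvibat*.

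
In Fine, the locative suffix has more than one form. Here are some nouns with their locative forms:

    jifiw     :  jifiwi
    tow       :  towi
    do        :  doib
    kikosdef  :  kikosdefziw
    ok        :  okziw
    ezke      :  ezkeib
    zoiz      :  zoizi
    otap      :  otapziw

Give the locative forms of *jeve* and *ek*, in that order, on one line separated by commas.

The alternation tracks the final sound of the stem — -ziw when the stem ends in a voiceless consonant (*kikosdef*, *ok*, *otap*); -i when the stem ends in a voiced consonant (*jifiw*, *tow*, *zoiz*); -ib when the stem ends in a vowel (*do*, *ezke*).
Since the final sound of *jeve* is /e/ (a vowel), it takes -ib, giving *jeveib*.
*ek* — final sound /k/ (a voiceless consonant) → -ziw → *ekziw*.

jeveib, ekziw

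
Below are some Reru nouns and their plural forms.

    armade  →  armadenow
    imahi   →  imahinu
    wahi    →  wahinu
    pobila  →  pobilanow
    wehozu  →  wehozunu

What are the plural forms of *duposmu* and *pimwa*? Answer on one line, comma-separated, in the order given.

The alternation tracks the last vowel of the stem — -nu when the last vowel of the stem is a high vowel (*imahi*, *wahi*, *wehozu*); -now when the last vowel of the stem is a non-high vowel (*armade*, *pobila*).
The last vowel of *duposmu* is /u/, which is a high vowel, so the suffix is -nu, giving *duposmunu*.
*pimwa*: last vowel = /a/, a non-high vowel → -now → *pimwanow*.

duposmunu, pimwanow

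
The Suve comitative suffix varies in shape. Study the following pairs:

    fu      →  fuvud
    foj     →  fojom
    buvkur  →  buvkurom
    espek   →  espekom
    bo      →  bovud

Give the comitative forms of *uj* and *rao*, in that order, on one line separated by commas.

ujom, raovud

The alternation tracks the final sound of the stem — -om when the stem ends in a consonant (*foj*, *buvkur*, *espek*); -vud when the stem ends in a vowel (*fu*, *bo*).
*uj*: final sound = /j/, a consonant → -om → *ujom*.
*rao*: final sound = /o/, a vowel → -vud → *raovud*.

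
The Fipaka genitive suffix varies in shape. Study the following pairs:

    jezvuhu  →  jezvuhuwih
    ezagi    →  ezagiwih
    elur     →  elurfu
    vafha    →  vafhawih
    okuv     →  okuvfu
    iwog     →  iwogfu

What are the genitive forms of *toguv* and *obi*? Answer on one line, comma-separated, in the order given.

The suffix is conditioned by the final sound: -fu when the stem ends in a consonant (*elur*, *okuv*, *iwog*); -wih when the stem ends in a vowel (*jezvuhu*, *ezagi*, *vafha*).
The final sound of *toguv* is /v/, which is a consonant, so the suffix is -fu, giving *toguvfu*.
Since the final sound of *obi* is /i/ (a vowel), it takes -wih, giving *obiwih*.

toguvfu, obiwih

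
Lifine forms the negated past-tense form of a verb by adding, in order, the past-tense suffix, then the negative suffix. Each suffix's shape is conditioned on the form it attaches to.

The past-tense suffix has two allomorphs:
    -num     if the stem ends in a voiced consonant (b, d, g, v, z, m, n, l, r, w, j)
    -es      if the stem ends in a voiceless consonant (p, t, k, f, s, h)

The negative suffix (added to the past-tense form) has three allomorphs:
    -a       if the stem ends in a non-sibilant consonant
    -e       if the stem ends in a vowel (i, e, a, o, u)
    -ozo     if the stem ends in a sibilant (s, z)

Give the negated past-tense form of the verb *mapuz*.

mapuznuma

*mapuz*: final consonant = /z/, voiced → -num → *mapuznum*.
The final sound of the past-tense form *mapuznum* is /m/, which is a non-sibilant consonant, so the negative suffix is -a, giving *mapuznuma*.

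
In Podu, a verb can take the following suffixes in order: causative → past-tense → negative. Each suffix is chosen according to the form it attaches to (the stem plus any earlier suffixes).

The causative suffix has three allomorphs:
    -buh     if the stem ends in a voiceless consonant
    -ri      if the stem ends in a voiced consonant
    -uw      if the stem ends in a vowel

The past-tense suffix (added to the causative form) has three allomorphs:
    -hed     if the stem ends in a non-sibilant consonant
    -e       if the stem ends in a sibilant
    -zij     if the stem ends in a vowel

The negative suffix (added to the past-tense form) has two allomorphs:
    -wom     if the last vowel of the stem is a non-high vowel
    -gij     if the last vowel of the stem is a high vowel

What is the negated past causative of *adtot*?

*adtot* — final sound /t/ (a voiceless consonant) → -buh → *adtotbuh*.
The causative form *adtotbuh*: final sound = /h/, a non-sibilant consonant → -hed → *adtotbuhhed*.
The last vowel of the past-tense form *adtotbuhhed* is /e/, which is a non-high vowel, so the negative suffix is -wom, giving *adtotbuhhedwom*.

adtotbuhhedwom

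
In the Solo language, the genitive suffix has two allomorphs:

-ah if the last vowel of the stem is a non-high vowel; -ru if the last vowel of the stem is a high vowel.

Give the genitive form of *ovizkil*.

ovizkilru

The last vowel of *ovizkil* is /i/, which is a high vowel, so the suffix is -ru, giving *ovizkilru*.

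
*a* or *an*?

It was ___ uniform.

The indefinite article is chosen by the initial *sound* of the following word, not its spelling.
*uniform* begins with the sound /juː/ (u pronounced /juː/) — a consonant sound.
So the article is *a*: It was a uniform.

a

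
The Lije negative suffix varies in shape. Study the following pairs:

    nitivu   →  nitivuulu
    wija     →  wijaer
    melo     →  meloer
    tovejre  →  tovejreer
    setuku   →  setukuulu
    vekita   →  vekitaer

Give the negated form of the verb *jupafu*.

jupafuulu

Looking at the last vowel of each stem: -ulu when the last vowel of the stem is a high vowel (*nitivu*, *setuku*); -er when the last vowel of the stem is a non-high vowel (*wija*, *melo*, *tovejre*, *vekita*).
*jupafu* — last vowel /u/ (a high vowel) → -ulu → *jupafuulu*.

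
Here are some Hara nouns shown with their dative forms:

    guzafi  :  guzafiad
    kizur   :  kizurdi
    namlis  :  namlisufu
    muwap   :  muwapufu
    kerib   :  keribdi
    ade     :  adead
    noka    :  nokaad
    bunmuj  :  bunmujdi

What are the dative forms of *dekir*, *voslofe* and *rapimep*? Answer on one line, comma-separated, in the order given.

dekirdi, voslofead, rapimepufu

The pattern is voicing of the final sound: -ufu when the stem ends in a voiceless consonant (*namlis*, *muwap*); -di when the stem ends in a voiced consonant (*kizur*, *kerib*, *bunmuj*); -ad when the stem ends in a vowel (*guzafi*, *ade*, *noka*).
*dekir*: final sound = /r/, a voiced consonant → -di → *dekirdi*.
Since the final sound of *voslofe* is /e/ (a vowel), it takes -ad, giving *voslofead*.
Since the final sound of *rapimep* is /p/ (a voiceless consonant), it takes -ufu, giving *rapimepufu*.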